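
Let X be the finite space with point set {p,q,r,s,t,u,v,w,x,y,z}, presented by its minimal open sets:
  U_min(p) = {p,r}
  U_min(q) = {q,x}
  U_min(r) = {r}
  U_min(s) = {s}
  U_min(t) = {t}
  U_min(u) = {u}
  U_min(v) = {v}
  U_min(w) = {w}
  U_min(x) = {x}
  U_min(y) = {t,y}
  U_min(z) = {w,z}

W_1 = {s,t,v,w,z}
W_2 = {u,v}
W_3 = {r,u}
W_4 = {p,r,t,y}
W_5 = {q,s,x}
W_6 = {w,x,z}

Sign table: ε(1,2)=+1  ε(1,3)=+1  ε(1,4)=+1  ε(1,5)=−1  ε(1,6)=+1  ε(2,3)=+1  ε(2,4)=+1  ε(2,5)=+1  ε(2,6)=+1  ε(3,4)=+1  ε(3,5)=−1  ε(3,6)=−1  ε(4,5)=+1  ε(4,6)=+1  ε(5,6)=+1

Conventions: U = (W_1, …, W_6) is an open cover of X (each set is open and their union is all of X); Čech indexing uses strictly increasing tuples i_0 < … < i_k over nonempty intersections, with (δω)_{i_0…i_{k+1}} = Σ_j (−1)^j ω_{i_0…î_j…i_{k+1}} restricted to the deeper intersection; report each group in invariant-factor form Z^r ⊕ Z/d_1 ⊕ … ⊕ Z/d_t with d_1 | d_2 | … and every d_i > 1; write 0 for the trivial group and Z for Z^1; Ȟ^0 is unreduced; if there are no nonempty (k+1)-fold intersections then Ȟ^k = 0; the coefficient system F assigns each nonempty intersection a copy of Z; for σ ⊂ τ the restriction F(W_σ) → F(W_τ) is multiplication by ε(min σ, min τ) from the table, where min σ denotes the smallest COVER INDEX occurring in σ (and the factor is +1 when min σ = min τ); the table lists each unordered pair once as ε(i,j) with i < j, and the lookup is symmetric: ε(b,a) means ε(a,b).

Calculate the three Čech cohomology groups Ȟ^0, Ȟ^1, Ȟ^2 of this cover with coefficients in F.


Ȟ^0 = 0, Ȟ^1 = Z ⊕ Z/2 and Ȟ^2 = 0

nerve of the cover:
  W12={v} W14={t} W15={s} W16={w,z} W23={u} W34={r} W56={x}
C dims 6,7; δ0: rk 6, SNF 1^5·2
Ȟ^0 = (6 − 6) − 0 = 0, so Ȟ^0 ≅ 0
Ȟ^1 = (7 − 0) − 6 = 1 plus torsion [2], so Ȟ^1 ≅ Z ⊕ Z/2
Ȟ^2 = (0 − 0) − 0 = 0, so Ȟ^2 ≅ 0


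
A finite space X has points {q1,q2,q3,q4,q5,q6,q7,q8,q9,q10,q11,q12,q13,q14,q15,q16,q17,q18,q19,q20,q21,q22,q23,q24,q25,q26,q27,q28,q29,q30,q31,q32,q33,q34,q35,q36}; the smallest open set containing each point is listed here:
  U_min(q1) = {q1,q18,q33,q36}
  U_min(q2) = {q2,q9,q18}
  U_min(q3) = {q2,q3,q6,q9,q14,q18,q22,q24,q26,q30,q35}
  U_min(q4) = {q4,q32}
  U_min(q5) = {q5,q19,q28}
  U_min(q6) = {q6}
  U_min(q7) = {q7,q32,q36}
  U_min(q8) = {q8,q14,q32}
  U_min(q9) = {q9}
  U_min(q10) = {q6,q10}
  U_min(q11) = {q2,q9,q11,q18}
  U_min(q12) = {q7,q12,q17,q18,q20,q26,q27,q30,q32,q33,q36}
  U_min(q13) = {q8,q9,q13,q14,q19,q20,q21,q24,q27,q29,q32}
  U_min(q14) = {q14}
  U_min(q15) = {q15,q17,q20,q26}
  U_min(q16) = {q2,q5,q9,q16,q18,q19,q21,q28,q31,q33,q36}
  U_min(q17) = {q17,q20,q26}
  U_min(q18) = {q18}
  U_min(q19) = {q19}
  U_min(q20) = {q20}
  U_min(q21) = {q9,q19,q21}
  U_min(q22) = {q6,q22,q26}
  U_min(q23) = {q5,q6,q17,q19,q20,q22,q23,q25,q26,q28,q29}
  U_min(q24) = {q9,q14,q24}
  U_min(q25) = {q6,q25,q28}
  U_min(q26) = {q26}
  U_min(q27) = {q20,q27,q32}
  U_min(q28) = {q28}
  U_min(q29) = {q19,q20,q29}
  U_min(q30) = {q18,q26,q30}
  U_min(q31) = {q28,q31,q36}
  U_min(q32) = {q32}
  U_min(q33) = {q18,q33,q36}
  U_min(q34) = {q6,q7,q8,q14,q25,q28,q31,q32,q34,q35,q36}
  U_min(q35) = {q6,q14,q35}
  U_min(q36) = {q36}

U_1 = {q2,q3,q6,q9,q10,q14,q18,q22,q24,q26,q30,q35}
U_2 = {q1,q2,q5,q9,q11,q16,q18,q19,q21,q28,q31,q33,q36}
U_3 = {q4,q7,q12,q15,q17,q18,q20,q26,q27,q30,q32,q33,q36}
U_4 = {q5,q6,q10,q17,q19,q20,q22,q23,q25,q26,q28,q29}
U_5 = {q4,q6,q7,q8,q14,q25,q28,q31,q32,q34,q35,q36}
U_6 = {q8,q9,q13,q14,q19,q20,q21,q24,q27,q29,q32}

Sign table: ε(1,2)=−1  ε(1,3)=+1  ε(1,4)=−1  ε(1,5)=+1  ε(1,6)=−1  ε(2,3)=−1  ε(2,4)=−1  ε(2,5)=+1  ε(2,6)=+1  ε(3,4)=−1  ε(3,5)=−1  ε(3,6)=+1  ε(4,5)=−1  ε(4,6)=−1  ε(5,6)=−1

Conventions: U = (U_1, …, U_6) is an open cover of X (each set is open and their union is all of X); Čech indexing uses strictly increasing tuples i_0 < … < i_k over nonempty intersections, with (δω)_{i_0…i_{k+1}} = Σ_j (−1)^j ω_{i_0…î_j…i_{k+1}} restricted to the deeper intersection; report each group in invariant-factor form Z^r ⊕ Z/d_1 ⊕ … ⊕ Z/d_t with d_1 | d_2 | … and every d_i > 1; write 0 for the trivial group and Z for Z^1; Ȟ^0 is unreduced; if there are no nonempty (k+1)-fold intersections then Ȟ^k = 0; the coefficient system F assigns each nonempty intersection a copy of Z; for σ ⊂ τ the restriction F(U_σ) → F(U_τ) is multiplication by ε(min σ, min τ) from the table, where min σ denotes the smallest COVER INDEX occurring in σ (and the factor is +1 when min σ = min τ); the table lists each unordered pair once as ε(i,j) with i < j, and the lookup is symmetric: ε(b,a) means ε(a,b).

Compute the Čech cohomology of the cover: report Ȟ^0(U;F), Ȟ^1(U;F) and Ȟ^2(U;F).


nerve simplices:
  U12={q2,q9,q18} U13={q18,q26,q30} U14={q6,q10,q22,q26} U15={q6,q14,q35} U16={q9,q14,q24} U23={q18,q33,q36} U24={q5,q19,q28} U25={q28,q31,q36} U26={q9,q19,q21} U34={q17,q20,q26} U35={q4,q7,q32,q36} U36={q20,q27,q32} U45={q6,q25,q28} U46={q19,q20,q29} U56={q8,q14,q32}
  U123={q18} U126={q9} U134={q26} U145={q6} U156={q14} U235={q36} U245={q28} U246={q19} U346={q20} U356={q32}
C dims 6,15,10; δ0: rk 6, SNF 1^5·2; δ1: rk 9, SNF 1^9
degree 0: 6−6−0 = 0 → Ȟ^0 ≅ 0
degree 1: 15−9−6 = 0 plus torsion [2] → Ȟ^1 ≅ Z/2
degree 2: 10−0−9 = 1 → Ȟ^2 ≅ Z

Ȟ^0(U;F) ≅ 0; Ȟ^1(U;F) ≅ Z/2; Ȟ^2(U;F) ≅ Z


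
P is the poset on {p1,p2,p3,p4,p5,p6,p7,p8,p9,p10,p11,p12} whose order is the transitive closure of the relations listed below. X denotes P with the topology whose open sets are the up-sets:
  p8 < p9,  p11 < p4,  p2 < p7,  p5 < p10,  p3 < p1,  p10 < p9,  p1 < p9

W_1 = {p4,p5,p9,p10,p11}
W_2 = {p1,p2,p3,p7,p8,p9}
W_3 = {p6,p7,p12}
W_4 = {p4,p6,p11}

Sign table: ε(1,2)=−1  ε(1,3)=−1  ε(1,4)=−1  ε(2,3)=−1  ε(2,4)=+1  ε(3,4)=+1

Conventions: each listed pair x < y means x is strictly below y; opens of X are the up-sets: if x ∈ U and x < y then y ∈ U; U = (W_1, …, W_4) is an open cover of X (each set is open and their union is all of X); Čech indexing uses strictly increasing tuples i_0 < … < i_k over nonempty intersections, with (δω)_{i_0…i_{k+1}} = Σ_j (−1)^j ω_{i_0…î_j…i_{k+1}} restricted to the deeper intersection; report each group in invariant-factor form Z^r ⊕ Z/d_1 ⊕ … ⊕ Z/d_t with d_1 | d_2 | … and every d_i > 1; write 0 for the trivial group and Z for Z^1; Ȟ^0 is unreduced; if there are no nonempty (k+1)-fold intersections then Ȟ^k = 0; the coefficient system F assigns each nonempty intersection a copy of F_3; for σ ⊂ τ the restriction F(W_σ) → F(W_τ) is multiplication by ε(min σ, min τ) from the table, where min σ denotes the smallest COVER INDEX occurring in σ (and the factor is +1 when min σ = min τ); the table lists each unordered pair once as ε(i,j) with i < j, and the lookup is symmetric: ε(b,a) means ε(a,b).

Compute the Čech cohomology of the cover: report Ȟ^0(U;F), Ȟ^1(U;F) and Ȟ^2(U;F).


nonempty intersections:
  W12={p9} W14={p4,p11} W23={p7} W34={p6}
C dims 4,4; δ0: rk_F3 4
Ȟ^0: (4−4)−0=0 ⇒ 0
Ȟ^1: (4−0)−4=0 ⇒ 0
Ȟ^2: (0−0)−0=0 ⇒ 0

Ȟ^0 ≅ 0, Ȟ^1 ≅ 0, Ȟ^2 ≅ 0


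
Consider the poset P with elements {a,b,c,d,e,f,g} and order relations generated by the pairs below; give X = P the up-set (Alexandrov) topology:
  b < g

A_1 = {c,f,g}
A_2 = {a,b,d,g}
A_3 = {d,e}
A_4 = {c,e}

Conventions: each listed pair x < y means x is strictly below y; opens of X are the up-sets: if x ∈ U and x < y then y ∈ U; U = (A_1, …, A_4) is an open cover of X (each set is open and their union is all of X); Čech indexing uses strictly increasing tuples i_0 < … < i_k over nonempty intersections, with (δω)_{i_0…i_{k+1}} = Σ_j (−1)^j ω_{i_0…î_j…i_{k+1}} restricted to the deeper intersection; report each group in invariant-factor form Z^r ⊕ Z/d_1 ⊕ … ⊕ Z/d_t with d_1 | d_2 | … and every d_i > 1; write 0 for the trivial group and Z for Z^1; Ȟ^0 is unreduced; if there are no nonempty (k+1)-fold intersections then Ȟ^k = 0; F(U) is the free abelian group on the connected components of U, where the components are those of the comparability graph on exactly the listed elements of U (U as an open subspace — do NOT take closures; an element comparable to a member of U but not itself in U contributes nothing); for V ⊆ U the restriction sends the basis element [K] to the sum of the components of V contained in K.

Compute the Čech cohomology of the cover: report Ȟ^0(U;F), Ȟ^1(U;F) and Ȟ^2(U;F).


nonempty overlaps:
  A12={g} A14={c} A23={d} A34={e}
components per intersection:
  A1: {c} {f} {g}
  A2: {a} {b,g} {d}
  A3: {d} {e}
  A4: {c} {e}
  A12: {g}
  A14: {c}
  A23: {d}
  A34: {e}
C dims 10,4; δ0: rk 4, SNF 1^4
degree 0: 10−4−0 = 6 → Ȟ^0 ≅ Z^6
degree 1: 4−0−4 = 0 → Ȟ^1 ≅ 0
degree 2: 0−0−0 = 0 → Ȟ^2 ≅ 0

Ȟ^0(U;F) ≅ Z^6,  Ȟ^1(U;F) ≅ 0,  Ȟ^2(U;F) ≅ 0


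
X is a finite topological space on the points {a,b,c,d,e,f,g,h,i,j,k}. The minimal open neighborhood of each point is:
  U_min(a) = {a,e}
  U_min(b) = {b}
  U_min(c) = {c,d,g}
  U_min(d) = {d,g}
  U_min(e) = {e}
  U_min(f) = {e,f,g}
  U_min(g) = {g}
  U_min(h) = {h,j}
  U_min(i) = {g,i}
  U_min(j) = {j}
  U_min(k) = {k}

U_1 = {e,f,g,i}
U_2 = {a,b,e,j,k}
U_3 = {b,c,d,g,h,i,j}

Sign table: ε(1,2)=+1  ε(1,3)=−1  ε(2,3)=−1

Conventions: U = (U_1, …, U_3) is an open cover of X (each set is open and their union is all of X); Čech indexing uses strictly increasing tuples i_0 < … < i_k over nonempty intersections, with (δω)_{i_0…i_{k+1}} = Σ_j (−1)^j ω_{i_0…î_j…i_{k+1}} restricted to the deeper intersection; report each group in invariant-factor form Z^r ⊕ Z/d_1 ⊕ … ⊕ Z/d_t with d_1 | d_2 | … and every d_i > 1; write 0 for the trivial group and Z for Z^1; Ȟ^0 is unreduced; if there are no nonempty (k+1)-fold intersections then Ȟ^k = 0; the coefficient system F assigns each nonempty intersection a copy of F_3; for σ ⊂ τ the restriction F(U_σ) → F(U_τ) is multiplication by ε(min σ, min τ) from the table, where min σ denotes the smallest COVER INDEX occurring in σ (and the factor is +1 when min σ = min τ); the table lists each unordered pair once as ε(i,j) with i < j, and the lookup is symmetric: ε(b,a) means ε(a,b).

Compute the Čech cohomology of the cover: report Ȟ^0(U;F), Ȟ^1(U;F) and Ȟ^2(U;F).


cover nerve:
  U12={e} U13={g,i} U23={b,j}
C dims 3,3; δ0: rk_F3 2
Ȟ^0: (3−2)−0=1 ⇒ Z/3
Ȟ^1: (3−0)−2=1 ⇒ Z/3
Ȟ^2: (0−0)−0=0 ⇒ 0

Ȟ^0 = Z/3,  Ȟ^1 = Z/3,  Ȟ^2 = 0


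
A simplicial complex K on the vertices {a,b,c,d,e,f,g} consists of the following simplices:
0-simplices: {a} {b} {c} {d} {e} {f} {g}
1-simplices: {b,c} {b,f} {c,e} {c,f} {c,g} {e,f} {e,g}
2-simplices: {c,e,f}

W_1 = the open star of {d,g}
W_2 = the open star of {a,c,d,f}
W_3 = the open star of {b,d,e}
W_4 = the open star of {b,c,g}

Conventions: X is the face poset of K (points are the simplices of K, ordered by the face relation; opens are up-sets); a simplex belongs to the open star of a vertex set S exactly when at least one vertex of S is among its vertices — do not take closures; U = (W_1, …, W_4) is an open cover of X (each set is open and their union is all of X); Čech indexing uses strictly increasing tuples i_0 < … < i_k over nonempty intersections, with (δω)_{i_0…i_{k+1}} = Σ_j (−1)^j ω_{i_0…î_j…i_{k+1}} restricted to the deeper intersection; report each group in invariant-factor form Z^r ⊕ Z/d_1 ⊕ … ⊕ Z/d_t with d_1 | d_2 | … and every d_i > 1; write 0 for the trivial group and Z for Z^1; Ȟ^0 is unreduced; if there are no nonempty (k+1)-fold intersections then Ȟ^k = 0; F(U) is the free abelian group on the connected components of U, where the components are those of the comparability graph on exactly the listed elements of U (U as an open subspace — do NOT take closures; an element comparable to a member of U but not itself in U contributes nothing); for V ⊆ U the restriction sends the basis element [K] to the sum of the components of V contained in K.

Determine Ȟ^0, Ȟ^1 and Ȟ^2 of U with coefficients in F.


Ȟ^0(U;F) ≅ Z^3; Ȟ^1(U;F) ≅ Z^2; Ȟ^2(U;F) ≅ 0

nonempty overlaps:
  W1={{d},{g},{c,g},{e,g}} W2={{a},{c},{d},{f},{b,c},{b,f},{c,e},{c,f},{c,g},{e,f},{c,e,f}} W3={{b},{d},{e},{b,c},{b,f},{c,e},{e,f},{e,g},{c,e,f}} W4={{b},{c},{g},{b,c},{b,f},{c,e},{c,f},{c,g},{e,g},{c,e,f}}
  W12={{d},{c,g}} W13={{d},{e,g}} W14={{g},{c,g},{e,g}} W23={{d},{b,c},{b,f},{c,e},{e,f},{c,e,f}} W24={{c},{b,c},{b,f},{c,e},{c,f},{c,g},{c,e,f}} W34={{b},{b,c},{b,f},{c,e},{e,g},{c,e,f}}
  W123={{d}} W124={{c,g}} W134={{e,g}} W234={{b,c},{b,f},{c,e},{c,e,f}}
components per intersection:
  W1: {{d}} {{g},{c,g},{e,g}}
  W2: {{a}} {{c},{f},{b,c},{b,f},{c,e},{c,f},{c,g},{e,f},{c,e,f}} {{d}}
  W3: {{b},{b,c},{b,f}} {{d}} {{e},{c,e},{e,f},{e,g},{c,e,f}}
  W4: {{b},{c},{g},{b,c},{b,f},{c,e},{c,f},{c,g},{e,g},{c,e,f}}
  W12: {{d}} {{c,g}}
  W13: {{d}} {{e,g}}
  W14: {{g},{c,g},{e,g}}
  W23: {{d}} {{b,c}} {{b,f}} {{c,e},{e,f},{c,e,f}}
  W24: {{c},{b,c},{c,e},{c,f},{c,g},{c,e,f}} {{b,f}}
  W34: {{b},{b,c},{b,f}} {{c,e},{c,e,f}} {{e,g}}
  W123: {{d}}
  W124: {{c,g}}
  W134: {{e,g}}
  W234: {{b,c}} {{b,f}} {{c,e},{c,e,f}}
C dims 9,14,6; δ0: rk 6, SNF 1^6; δ1: rk 6, SNF 1^6
degree 0: 9−6−0 = 3 → Ȟ^0 ≅ Z^3
degree 1: 14−6−6 = 2 → Ȟ^1 ≅ Z^2
degree 2: 6−0−6 = 0 → Ȟ^2 ≅ 0


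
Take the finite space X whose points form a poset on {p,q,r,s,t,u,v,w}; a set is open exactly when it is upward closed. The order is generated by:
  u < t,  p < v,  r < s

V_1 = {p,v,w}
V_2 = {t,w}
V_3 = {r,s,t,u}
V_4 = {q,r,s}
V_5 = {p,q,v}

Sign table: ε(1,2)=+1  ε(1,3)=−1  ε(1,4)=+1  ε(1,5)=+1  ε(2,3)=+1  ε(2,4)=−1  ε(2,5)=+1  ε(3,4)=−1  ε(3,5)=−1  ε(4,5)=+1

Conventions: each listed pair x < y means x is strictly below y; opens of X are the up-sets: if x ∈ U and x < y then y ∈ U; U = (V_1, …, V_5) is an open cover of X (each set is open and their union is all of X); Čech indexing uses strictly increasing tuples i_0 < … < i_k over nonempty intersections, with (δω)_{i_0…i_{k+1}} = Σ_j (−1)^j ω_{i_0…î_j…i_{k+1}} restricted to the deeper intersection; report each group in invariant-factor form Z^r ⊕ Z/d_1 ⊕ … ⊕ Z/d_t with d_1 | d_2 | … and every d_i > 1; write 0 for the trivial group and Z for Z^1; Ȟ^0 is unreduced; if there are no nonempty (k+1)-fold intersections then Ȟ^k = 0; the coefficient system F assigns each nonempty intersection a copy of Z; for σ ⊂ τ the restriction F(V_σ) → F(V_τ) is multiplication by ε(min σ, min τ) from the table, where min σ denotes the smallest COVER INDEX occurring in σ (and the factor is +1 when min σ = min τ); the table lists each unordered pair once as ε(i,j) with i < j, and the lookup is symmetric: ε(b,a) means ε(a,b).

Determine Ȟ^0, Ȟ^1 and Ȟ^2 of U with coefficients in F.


nonempty overlaps:
  V12={w} V15={p,v} V23={t} V34={r,s} V45={q}
C dims 5,5; δ0: rk 5, SNF 1^4·2
degree 0: 5−5−0 = 0 → Ȟ^0 ≅ 0
degree 1: 5−0−5 = 0 plus torsion [2] → Ȟ^1 ≅ Z/2
degree 2: 0−0−0 = 0 → Ȟ^2 ≅ 0

Ȟ^0 ≅ 0,  Ȟ^1 ≅ Z/2,  Ȟ^2 ≅ 0


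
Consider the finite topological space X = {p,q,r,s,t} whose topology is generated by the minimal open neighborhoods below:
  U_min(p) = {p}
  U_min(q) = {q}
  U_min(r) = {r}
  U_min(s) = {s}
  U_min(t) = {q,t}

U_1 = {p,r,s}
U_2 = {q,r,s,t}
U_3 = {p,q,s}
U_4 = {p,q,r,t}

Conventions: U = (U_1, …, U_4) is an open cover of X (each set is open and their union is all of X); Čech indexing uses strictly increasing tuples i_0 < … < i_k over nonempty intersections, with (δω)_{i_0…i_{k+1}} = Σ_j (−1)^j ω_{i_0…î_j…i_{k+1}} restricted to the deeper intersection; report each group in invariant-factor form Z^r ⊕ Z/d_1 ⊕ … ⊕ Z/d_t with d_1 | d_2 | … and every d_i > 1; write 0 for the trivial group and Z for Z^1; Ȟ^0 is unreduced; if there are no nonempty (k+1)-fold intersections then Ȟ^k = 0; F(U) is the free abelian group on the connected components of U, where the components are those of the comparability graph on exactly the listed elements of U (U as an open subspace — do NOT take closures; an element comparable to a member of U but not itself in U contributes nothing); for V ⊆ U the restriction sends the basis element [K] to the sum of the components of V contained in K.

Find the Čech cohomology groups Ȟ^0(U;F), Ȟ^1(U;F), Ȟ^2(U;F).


nerve of the cover:
  U12={r,s} U13={p,s} U14={p,r} U23={q,s} U24={q,r,t} U34={p,q}
  U123={s} U124={r} U134={p} U234={q}
components per intersection:
  U1: {p} {r} {s}
  U2: {q,t} {r} {s}
  U3: {p} {q} {s}
  U4: {p} {q,t} {r}
  U12: {r} {s}
  U13: {p} {s}
  U14: {p} {r}
  U23: {q} {s}
  U24: {q,t} {r}
  U34: {p} {q}
  U123: {s}
  U124: {r}
  U134: {p}
  U234: {q}
C dims 12,12,4; δ0: rk 8, SNF 1^8; δ1: rk 4, SNF 1^4
Ȟ^0 = (12 − 8) − 0 = 4, so Ȟ^0 ≅ Z^4
Ȟ^1 = (12 − 4) − 8 = 0, so Ȟ^1 ≅ 0
Ȟ^2 = (4 − 0) − 4 = 0, so Ȟ^2 ≅ 0

Ȟ^0 ≅ Z^4; Ȟ^1 ≅ 0; Ȟ^2 ≅ 0


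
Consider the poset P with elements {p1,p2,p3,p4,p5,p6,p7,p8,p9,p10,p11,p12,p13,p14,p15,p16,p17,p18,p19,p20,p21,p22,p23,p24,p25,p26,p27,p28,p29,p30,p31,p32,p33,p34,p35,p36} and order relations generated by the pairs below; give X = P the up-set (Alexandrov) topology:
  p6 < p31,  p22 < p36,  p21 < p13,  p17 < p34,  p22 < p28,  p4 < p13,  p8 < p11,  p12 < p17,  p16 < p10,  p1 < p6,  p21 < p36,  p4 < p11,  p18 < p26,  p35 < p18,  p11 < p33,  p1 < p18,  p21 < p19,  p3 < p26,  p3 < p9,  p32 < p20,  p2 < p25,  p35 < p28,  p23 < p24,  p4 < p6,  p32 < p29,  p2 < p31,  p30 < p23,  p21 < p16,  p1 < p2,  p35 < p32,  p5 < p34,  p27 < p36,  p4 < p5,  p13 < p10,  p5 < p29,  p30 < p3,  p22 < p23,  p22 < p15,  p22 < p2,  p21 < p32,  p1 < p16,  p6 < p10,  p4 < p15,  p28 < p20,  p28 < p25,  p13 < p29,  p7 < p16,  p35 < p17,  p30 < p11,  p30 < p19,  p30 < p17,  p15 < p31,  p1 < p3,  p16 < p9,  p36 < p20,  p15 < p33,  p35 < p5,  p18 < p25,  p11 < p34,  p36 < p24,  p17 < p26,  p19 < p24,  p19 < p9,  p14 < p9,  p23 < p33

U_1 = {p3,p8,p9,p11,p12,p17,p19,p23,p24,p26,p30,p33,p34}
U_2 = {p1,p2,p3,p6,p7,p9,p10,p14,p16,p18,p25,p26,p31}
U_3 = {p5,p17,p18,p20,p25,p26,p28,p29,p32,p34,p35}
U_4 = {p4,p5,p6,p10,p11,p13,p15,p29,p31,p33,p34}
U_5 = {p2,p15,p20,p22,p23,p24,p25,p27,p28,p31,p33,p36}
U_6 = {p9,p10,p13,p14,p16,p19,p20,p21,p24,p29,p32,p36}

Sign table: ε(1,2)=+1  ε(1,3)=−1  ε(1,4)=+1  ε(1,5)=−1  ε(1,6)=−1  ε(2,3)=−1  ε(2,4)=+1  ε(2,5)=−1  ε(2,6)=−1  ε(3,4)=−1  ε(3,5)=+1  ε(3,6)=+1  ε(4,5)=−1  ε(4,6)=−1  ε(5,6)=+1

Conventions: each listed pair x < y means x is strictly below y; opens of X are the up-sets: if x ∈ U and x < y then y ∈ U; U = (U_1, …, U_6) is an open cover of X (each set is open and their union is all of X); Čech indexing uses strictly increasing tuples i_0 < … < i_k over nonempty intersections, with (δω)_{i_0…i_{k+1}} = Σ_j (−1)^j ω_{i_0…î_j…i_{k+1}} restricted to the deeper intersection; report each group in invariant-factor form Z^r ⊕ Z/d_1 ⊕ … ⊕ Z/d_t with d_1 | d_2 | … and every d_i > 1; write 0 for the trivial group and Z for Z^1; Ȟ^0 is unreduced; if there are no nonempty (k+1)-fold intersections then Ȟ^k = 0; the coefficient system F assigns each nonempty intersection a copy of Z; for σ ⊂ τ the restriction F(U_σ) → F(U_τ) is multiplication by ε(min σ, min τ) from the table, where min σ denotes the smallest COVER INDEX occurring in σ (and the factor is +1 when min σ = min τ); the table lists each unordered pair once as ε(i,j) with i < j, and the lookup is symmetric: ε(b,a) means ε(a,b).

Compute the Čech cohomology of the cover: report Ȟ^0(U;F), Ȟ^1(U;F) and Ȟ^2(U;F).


nonempty overlaps:
  U12={p3,p9,p26} U13={p17,p26,p34} U14={p11,p33,p34} U15={p23,p24,p33} U16={p9,p19,p24} U23={p18,p25,p26} U24={p6,p10,p31} U25={p2,p25,p31} U26={p9,p10,p14,p16} U34={p5,p29,p34} U35={p20,p25,p28} U36={p20,p29,p32} U45={p15,p31,p33} U46={p10,p13,p29} U56={p20,p24,p36}
  U123={p26} U126={p9} U134={p34} U145={p33} U156={p24} U235={p25} U245={p31} U246={p10} U346={p29} U356={p20}
C dims 6,15,10; δ0: rk 5, SNF 1^5; δ1: rk 10, SNF 1^9·2
degree 0: 6−5−0 = 1 → Ȟ^0 ≅ Z
degree 1: 15−10−5 = 0 → Ȟ^1 ≅ 0
degree 2: 10−0−10 = 0 plus torsion [2] → Ȟ^2 ≅ Z/2

Ȟ^0 = Z, Ȟ^1 = 0 and Ȟ^2 = Z/2


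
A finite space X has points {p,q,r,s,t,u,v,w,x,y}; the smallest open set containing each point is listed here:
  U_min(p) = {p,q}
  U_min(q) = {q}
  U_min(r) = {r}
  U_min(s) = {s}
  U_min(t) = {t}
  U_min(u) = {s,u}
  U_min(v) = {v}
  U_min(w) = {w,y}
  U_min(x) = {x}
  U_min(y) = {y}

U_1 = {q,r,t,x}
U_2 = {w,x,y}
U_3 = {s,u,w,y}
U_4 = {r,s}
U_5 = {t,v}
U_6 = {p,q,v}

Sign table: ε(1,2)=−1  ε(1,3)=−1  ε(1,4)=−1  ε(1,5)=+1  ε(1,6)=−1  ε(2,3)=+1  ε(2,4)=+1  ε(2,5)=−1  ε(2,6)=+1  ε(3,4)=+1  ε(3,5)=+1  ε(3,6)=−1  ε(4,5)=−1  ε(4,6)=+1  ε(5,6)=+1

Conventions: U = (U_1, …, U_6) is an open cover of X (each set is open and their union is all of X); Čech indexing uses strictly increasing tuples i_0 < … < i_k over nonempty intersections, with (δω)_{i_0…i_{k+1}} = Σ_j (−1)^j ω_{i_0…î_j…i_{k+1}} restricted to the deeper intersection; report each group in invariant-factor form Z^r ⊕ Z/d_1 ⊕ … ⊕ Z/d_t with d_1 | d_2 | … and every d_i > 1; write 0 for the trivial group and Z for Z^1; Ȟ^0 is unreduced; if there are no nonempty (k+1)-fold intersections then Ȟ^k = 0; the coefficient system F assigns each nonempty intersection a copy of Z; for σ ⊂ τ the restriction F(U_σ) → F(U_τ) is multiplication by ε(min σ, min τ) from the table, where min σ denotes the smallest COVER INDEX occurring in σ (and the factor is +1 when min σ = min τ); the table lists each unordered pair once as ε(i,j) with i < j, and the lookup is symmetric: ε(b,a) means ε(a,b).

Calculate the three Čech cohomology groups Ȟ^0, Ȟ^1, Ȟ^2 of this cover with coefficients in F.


Ȟ^0 ≅ 0, Ȟ^1 ≅ Z ⊕ Z/2, Ȟ^2 ≅ 0

nerve of the cover:
  U12={x} U14={r} U15={t} U16={q} U23={w,y} U34={s} U56={v}
C dims 6,7; δ0: rk 6, SNF 1^5·2
Ȟ^0 = (6 − 6) − 0 = 0, so Ȟ^0 ≅ 0
Ȟ^1 = (7 − 0) − 6 = 1 plus torsion [2], so Ȟ^1 ≅ Z ⊕ Z/2
Ȟ^2 = (0 − 0) − 0 = 0, so Ȟ^2 ≅ 0


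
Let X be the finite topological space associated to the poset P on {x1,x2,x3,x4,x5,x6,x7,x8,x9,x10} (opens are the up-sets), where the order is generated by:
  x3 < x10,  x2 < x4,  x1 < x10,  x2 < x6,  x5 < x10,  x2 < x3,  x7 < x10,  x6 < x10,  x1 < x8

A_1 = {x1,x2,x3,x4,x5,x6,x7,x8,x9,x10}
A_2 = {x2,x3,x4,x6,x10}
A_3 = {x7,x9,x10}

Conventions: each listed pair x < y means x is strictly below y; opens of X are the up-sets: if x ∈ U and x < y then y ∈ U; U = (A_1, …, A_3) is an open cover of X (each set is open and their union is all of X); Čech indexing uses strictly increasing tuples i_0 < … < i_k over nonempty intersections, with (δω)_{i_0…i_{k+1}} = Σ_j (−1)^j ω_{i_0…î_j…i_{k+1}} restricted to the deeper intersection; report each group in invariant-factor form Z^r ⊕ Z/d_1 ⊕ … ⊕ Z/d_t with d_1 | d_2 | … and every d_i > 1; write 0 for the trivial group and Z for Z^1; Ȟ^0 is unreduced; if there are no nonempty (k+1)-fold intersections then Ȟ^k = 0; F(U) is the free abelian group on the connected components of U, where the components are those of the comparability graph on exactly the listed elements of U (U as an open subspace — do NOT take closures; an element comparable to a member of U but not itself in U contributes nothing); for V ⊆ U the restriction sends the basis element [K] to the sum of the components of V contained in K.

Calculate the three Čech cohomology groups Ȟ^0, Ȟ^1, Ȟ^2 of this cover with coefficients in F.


Ȟ^0 ≅ Z^2, Ȟ^1 ≅ 0 and Ȟ^2 ≅ 0

intersection data:
  A12={x2,x3,x4,x6,x10} A13={x7,x9,x10} A23={x10}
  A123={x10}
components per intersection:
  A1: {x1,x2,x3,x4,x5,x6,x7,x8,x10} {x9}
  A2: {x2,x3,x4,x6,x10}
  A3: {x7,x10} {x9}
  A12: {x2,x3,x4,x6,x10}
  A13: {x7,x10} {x9}
  A23: {x10}
  A123: {x10}
C dims 5,4,1; δ0: rk 3, SNF 1^3; δ1: rk 1, SNF 1^1
Ȟ^0 = (5 − 3) − 0 = 2, so Ȟ^0 ≅ Z^2
Ȟ^1 = (4 − 1) − 3 = 0, so Ȟ^1 ≅ 0
Ȟ^2 = (1 − 0) − 1 = 0, so Ȟ^2 ≅ 0


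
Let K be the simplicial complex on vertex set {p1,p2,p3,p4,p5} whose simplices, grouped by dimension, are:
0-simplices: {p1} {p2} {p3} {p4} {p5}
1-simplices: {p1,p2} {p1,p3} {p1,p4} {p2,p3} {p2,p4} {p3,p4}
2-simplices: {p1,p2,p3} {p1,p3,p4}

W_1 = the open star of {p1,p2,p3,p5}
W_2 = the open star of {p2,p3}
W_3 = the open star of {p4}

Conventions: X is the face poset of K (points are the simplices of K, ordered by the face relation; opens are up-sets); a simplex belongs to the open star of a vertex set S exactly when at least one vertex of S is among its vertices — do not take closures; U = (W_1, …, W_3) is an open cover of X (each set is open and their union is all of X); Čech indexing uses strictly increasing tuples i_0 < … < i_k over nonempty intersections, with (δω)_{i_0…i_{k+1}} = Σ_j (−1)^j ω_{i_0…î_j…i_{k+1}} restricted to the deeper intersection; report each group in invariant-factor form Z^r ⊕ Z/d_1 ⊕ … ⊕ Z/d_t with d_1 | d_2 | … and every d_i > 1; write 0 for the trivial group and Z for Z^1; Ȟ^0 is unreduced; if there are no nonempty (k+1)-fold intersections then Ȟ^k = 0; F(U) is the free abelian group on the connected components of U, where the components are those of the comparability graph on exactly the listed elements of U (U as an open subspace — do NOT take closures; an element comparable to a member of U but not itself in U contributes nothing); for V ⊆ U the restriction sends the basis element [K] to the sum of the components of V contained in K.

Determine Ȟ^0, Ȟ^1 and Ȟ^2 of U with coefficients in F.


Ȟ^0 = Z^2, Ȟ^1 = Z and Ȟ^2 = 0

intersection data:
  W1={{p1},{p2},{p3},{p5},{p1,p2},{p1,p3},{p1,p4},{p2,p3},{p2,p4},{p3,p4},{p1,p2,p3},{p1,p3,p4}} W2={{p2},{p3},{p1,p2},{p1,p3},{p2,p3},{p2,p4},{p3,p4},{p1,p2,p3},{p1,p3,p4}} W3={{p4},{p1,p4},{p2,p4},{p3,p4},{p1,p3,p4}}
  W12={{p2},{p3},{p1,p2},{p1,p3},{p2,p3},{p2,p4},{p3,p4},{p1,p2,p3},{p1,p3,p4}} W13={{p1,p4},{p2,p4},{p3,p4},{p1,p3,p4}} W23={{p2,p4},{p3,p4},{p1,p3,p4}}
  W123={{p2,p4},{p3,p4},{p1,p3,p4}}
components per intersection:
  W1: {{p1},{p2},{p3},{p1,p2},{p1,p3},{p1,p4},{p2,p3},{p2,p4},{p3,p4},{p1,p2,p3},{p1,p3,p4}} {{p5}}
  W2: {{p2},{p3},{p1,p2},{p1,p3},{p2,p3},{p2,p4},{p3,p4},{p1,p2,p3},{p1,p3,p4}}
  W3: {{p4},{p1,p4},{p2,p4},{p3,p4},{p1,p3,p4}}
  W12: {{p2},{p3},{p1,p2},{p1,p3},{p2,p3},{p2,p4},{p3,p4},{p1,p2,p3},{p1,p3,p4}}
  W13: {{p1,p4},{p3,p4},{p1,p3,p4}} {{p2,p4}}
  W23: {{p2,p4}} {{p3,p4},{p1,p3,p4}}
  W123: {{p2,p4}} {{p3,p4},{p1,p3,p4}}
C dims 4,5,2; δ0: rk 2, SNF 1^2; δ1: rk 2, SNF 1^2
Ȟ^0 = (4 − 2) − 0 = 2, so Ȟ^0 ≅ Z^2
Ȟ^1 = (5 − 2) − 2 = 1, so Ȟ^1 ≅ Z
Ȟ^2 = (2 − 0) − 2 = 0, so Ȟ^2 ≅ 0


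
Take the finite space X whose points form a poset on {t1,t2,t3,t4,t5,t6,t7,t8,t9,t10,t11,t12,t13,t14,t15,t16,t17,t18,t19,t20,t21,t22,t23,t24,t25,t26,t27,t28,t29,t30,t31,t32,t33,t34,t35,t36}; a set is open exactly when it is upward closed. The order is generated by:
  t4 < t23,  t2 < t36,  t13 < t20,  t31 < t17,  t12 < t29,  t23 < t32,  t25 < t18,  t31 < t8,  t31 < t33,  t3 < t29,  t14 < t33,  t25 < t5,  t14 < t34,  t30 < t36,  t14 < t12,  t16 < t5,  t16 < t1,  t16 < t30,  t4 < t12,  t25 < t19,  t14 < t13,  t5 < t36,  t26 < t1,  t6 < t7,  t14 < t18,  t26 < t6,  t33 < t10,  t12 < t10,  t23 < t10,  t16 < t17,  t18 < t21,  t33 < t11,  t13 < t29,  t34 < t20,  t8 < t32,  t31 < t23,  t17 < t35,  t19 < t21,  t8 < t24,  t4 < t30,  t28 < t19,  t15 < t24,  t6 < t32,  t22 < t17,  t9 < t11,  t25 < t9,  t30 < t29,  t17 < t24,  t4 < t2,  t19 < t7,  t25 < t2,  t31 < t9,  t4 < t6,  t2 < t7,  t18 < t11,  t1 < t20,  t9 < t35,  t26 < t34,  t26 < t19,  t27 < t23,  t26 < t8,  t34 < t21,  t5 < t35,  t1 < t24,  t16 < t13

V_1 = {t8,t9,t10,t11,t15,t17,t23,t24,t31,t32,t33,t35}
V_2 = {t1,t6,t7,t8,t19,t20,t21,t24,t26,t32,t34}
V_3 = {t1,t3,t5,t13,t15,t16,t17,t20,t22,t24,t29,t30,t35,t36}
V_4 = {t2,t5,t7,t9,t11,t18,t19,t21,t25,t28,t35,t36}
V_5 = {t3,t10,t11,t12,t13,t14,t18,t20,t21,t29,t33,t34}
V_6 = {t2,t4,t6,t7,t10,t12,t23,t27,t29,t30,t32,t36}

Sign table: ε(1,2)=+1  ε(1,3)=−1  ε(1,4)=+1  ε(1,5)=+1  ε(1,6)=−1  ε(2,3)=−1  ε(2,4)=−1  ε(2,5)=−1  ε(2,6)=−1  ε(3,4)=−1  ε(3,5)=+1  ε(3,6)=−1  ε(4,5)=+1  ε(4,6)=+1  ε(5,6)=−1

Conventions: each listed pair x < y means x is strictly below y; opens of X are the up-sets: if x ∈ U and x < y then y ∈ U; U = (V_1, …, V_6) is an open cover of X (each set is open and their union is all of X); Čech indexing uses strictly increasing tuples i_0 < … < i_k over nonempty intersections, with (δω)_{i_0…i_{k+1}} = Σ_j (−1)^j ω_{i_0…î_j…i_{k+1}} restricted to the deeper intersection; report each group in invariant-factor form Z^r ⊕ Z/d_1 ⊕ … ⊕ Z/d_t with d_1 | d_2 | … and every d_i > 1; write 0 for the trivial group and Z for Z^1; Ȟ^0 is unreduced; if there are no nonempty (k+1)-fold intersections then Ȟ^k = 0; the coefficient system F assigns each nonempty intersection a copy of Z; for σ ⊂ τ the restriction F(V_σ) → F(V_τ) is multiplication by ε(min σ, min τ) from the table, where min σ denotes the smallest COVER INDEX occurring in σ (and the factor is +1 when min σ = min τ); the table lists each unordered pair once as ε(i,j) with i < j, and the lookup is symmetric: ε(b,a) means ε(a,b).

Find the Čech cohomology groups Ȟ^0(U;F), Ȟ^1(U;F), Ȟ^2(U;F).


Ȟ^0 = 0; Ȟ^1 = Z/2; Ȟ^2 = Z

nerve of the cover:
  V12={t8,t24,t32} V13={t15,t17,t24,t35} V14={t9,t11,t35} V15={t10,t11,t33} V16={t10,t23,t32} V23={t1,t20,t24} V24={t7,t19,t21} V25={t20,t21,t34} V26={t6,t7,t32} V34={t5,t35,t36} V35={t3,t13,t20,t29} V36={t29,t30,t36} V45={t11,t18,t21} V46={t2,t7,t36} V56={t10,t12,t29}
  V123={t24} V126={t32} V134={t35} V145={t11} V156={t10} V235={t20} V245={t21} V246={t7} V346={t36} V356={t29}
C dims 6,15,10; δ0: rk 6, SNF 1^5·2; δ1: rk 9, SNF 1^9
Ȟ^0 = (6 − 6) − 0 = 0, so Ȟ^0 ≅ 0
Ȟ^1 = (15 − 9) − 6 = 0 plus torsion [2], so Ȟ^1 ≅ Z/2
Ȟ^2 = (10 − 0) − 9 = 1, so Ȟ^2 ≅ Z


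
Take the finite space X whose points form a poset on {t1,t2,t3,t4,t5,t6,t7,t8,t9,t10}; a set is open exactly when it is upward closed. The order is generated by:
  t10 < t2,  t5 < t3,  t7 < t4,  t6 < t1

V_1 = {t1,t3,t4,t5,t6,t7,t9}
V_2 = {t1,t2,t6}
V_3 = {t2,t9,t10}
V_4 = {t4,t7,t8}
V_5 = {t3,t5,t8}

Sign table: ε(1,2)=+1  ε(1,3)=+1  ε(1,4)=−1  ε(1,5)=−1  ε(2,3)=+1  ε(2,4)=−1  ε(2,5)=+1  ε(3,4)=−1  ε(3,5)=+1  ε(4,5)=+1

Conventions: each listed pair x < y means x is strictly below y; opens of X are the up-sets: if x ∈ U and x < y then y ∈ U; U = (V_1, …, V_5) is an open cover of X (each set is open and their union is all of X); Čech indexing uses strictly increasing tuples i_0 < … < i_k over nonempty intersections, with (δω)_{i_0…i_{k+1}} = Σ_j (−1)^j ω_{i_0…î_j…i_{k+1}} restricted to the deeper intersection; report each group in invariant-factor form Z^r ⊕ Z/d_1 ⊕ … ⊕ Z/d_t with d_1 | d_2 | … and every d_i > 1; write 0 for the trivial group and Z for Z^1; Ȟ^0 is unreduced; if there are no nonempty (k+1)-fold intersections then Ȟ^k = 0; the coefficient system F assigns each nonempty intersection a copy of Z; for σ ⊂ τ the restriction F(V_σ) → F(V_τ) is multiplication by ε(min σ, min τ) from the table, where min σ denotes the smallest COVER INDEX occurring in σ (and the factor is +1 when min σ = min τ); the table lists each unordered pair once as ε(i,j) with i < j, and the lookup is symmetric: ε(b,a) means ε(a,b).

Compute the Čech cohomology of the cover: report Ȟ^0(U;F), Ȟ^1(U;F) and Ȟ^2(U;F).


Ȟ^0 ≅ Z, Ȟ^1 ≅ Z^2, Ȟ^2 ≅ 0

cover nerve:
  V12={t1,t6} V13={t9} V14={t4,t7} V15={t3,t5} V23={t2} V45={t8}
C dims 5,6; δ0: rk 4, SNF 1^4
Ȟ^0: (5−4)−0=1 ⇒ Z
Ȟ^1: (6−0)−4=2 ⇒ Z^2
Ȟ^2: (0−0)−0=0 ⇒ 0


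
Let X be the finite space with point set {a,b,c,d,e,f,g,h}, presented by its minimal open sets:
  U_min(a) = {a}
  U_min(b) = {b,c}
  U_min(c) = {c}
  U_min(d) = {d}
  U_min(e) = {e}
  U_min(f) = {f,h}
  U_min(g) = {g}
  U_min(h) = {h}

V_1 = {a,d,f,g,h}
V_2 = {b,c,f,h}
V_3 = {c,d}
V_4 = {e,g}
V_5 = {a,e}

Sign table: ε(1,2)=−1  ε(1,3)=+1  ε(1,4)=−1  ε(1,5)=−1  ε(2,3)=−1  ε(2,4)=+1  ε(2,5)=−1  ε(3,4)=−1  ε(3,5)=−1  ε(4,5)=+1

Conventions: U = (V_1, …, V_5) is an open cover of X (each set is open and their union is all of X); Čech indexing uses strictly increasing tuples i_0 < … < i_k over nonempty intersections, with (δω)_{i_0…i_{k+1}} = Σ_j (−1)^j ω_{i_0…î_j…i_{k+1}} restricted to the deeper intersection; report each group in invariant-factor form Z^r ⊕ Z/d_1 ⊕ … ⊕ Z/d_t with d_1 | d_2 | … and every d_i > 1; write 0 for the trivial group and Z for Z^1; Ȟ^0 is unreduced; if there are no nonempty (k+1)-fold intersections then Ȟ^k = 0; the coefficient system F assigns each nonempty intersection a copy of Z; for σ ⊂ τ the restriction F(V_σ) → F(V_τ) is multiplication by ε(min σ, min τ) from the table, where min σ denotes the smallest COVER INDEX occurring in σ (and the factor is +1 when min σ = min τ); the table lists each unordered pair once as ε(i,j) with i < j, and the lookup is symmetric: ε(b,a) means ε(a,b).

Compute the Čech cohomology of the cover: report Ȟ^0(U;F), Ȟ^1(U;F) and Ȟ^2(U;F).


nerve of the cover:
  V12={f,h} V13={d} V14={g} V15={a} V23={c} V45={e}
C dims 5,6; δ0: rk 4, SNF 1^4
Ȟ^0 = (5 − 4) − 0 = 1, so Ȟ^0 ≅ Z
Ȟ^1 = (6 − 0) − 4 = 2, so Ȟ^1 ≅ Z^2
Ȟ^2 = (0 − 0) − 0 = 0, so Ȟ^2 ≅ 0

Ȟ^0(U;F) ≅ Z,  Ȟ^1(U;F) ≅ Z^2,  Ȟ^2(U;F) ≅ 0


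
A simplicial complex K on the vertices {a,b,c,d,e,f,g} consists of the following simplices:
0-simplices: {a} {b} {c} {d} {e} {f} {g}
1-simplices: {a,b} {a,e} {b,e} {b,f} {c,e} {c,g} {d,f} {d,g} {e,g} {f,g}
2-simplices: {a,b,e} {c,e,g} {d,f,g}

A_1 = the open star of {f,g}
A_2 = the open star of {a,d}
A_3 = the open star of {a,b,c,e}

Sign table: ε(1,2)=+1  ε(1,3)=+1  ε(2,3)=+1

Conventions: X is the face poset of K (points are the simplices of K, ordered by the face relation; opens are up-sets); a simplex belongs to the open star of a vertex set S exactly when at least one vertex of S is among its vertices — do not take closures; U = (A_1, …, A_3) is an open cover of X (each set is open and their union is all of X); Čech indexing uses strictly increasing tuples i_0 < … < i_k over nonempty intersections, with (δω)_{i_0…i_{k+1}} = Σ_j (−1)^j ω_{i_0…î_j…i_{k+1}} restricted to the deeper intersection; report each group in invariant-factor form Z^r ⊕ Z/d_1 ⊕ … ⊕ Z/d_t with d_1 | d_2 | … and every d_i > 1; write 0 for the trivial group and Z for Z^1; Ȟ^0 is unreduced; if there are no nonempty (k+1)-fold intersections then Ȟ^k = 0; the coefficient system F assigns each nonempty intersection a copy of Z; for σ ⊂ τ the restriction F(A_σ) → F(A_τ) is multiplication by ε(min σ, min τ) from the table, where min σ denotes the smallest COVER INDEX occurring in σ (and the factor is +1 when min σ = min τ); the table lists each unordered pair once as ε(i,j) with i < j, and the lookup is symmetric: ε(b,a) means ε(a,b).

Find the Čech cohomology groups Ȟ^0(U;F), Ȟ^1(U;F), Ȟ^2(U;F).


Ȟ^0 ≅ Z, Ȟ^1 ≅ Z, Ȟ^2 ≅ 0

cover nerve:
  A1={{f},{g},{b,f},{c,g},{d,f},{d,g},{e,g},{f,g},{c,e,g},{d,f,g}} A2={{a},{d},{a,b},{a,e},{d,f},{d,g},{a,b,e},{d,f,g}} A3={{a},{b},{c},{e},{a,b},{a,e},{b,e},{b,f},{c,e},{c,g},{e,g},{a,b,e},{c,e,g}}
  A12={{d,f},{d,g},{d,f,g}} A13={{b,f},{c,g},{e,g},{c,e,g}} A23={{a},{a,b},{a,e},{a,b,e}}
C dims 3,3; δ0: rk 2, SNF 1^2
Ȟ^0: (3−2)−0=1 ⇒ Z
Ȟ^1: (3−0)−2=1 ⇒ Z
Ȟ^2: (0−0)−0=0 ⇒ 0


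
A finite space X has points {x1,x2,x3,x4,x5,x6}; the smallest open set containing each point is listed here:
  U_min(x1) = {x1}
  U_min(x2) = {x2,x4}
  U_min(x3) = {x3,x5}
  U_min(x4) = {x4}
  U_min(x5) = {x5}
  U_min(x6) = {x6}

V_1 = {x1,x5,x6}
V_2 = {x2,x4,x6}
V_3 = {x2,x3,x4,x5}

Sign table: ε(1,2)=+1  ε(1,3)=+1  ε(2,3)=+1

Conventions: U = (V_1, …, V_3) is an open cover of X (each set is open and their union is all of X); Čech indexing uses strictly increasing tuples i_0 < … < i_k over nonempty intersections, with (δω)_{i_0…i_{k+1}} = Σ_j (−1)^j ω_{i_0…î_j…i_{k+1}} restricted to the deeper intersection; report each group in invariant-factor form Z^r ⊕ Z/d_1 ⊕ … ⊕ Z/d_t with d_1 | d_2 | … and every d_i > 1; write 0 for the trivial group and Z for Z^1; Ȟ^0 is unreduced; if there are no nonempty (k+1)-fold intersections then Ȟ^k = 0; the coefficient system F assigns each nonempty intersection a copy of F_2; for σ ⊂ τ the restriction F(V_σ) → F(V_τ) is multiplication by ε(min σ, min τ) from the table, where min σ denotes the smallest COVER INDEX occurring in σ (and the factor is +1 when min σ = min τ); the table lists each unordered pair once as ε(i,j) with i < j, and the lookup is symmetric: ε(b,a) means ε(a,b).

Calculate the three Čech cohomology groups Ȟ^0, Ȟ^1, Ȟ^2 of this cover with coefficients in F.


intersection data:
  V12={x6} V13={x5} V23={x2,x4}
C dims 3,3; δ0: rk_F2 2
Ȟ^0 = (3 − 2) − 0 = 1, so Ȟ^0 ≅ Z/2
Ȟ^1 = (3 − 0) − 2 = 1, so Ȟ^1 ≅ Z/2
Ȟ^2 = (0 − 0) − 0 = 0, so Ȟ^2 ≅ 0

Ȟ^0 ≅ Z/2, Ȟ^1 ≅ Z/2 and Ȟ^2 ≅ 0


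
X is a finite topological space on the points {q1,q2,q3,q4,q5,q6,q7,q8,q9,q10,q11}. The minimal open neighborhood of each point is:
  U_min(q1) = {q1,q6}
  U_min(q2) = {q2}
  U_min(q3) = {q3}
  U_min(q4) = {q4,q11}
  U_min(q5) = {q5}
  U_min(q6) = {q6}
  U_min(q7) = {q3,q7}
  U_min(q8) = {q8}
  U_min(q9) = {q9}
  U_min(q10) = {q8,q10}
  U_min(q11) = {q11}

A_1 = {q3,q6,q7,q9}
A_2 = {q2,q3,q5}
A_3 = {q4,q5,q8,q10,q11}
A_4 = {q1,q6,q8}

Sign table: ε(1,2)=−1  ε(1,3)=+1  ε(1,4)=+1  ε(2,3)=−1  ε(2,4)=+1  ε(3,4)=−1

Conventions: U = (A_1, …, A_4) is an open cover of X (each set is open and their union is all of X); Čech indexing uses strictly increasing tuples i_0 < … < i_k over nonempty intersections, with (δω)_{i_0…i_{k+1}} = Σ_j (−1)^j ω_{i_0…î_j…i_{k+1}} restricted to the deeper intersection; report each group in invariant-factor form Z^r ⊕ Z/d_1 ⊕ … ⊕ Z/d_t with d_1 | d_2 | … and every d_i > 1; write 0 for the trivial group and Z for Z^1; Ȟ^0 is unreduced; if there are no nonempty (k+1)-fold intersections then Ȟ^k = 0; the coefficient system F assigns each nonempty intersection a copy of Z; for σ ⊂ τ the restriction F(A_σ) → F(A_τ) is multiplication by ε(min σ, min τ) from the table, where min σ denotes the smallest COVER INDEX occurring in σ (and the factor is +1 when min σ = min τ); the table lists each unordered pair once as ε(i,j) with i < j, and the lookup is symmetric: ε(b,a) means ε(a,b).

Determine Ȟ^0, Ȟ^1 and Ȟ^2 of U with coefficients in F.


cover nerve:
  A12={q3} A14={q6} A23={q5} A34={q8}
C dims 4,4; δ0: rk 4, SNF 1^3·2
Ȟ^0: (4−4)−0=0 ⇒ 0
Ȟ^1: (4−0)−4=0 plus torsion [2] ⇒ Z/2
Ȟ^2: (0−0)−0=0 ⇒ 0

Ȟ^0 ≅ 0,  Ȟ^1 ≅ Z/2,  Ȟ^2 ≅ 0


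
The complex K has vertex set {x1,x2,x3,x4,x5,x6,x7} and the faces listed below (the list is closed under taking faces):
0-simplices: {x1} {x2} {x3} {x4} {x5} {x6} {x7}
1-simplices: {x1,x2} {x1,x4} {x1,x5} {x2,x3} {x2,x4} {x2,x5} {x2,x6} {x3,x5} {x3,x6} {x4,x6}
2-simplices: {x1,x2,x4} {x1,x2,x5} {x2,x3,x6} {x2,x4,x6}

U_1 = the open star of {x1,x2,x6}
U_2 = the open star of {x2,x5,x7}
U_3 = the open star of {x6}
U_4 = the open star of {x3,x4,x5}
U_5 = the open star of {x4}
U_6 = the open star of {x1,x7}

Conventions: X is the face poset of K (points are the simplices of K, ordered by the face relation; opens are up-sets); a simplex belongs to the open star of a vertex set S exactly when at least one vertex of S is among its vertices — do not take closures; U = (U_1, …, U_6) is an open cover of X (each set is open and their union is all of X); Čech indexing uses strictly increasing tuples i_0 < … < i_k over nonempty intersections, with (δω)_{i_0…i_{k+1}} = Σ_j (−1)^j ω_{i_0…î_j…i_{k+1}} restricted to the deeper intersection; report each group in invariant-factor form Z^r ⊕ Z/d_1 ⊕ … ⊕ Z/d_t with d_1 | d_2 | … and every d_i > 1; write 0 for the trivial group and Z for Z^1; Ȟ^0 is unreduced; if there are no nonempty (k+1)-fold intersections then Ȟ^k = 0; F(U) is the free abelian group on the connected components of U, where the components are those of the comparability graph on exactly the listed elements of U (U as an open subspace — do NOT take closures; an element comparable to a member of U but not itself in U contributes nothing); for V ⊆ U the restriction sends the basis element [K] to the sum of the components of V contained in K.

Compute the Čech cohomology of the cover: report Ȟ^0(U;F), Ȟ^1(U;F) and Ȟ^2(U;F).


nonempty overlaps:
  U1={{x1},{x2},{x6},{x1,x2},{x1,x4},{x1,x5},{x2,x3},{x2,x4},{x2,x5},{x2,x6},{x3,x6},{x4,x6},{x1,x2,x4},{x1,x2,x5},{x2,x3,x6},{x2,x4,x6}} U2={{x2},{x5},{x7},{x1,x2},{x1,x5},{x2,x3},{x2,x4},{x2,x5},{x2,x6},{x3,x5},{x1,x2,x4},{x1,x2,x5},{x2,x3,x6},{x2,x4,x6}} U3={{x6},{x2,x6},{x3,x6},{x4,x6},{x2,x3,x6},{x2,x4,x6}} U4={{x3},{x4},{x5},{x1,x4},{x1,x5},{x2,x3},{x2,x4},{x2,x5},{x3,x5},{x3,x6},{x4,x6},{x1,x2,x4},{x1,x2,x5},{x2,x3,x6},{x2,x4,x6}} U5={{x4},{x1,x4},{x2,x4},{x4,x6},{x1,x2,x4},{x2,x4,x6}} U6={{x1},{x7},{x1,x2},{x1,x4},{x1,x5},{x1,x2,x4},{x1,x2,x5}}
  U12={{x2},{x1,x2},{x1,x5},{x2,x3},{x2,x4},{x2,x5},{x2,x6},{x1,x2,x4},{x1,x2,x5},{x2,x3,x6},{x2,x4,x6}} U13={{x6},{x2,x6},{x3,x6},{x4,x6},{x2,x3,x6},{x2,x4,x6}} U14={{x1,x4},{x1,x5},{x2,x3},{x2,x4},{x2,x5},{x3,x6},{x4,x6},{x1,x2,x4},{x1,x2,x5},{x2,x3,x6},{x2,x4,x6}} U15={{x1,x4},{x2,x4},{x4,x6},{x1,x2,x4},{x2,x4,x6}} U16={{x1},{x1,x2},{x1,x4},{x1,x5},{x1,x2,x4},{x1,x2,x5}} U23={{x2,x6},{x2,x3,x6},{x2,x4,x6}} U24={{x5},{x1,x5},{x2,x3},{x2,x4},{x2,x5},{x3,x5},{x1,x2,x4},{x1,x2,x5},{x2,x3,x6},{x2,x4,x6}} U25={{x2,x4},{x1,x2,x4},{x2,x4,x6}} U26={{x7},{x1,x2},{x1,x5},{x1,x2,x4},{x1,x2,x5}} U34={{x3,x6},{x4,x6},{x2,x3,x6},{x2,x4,x6}} U35={{x4,x6},{x2,x4,x6}} U45={{x4},{x1,x4},{x2,x4},{x4,x6},{x1,x2,x4},{x2,x4,x6}} U46={{x1,x4},{x1,x5},{x1,x2,x4},{x1,x2,x5}} U56={{x1,x4},{x1,x2,x4}}
  U123={{x2,x6},{x2,x3,x6},{x2,x4,x6}} U124={{x1,x5},{x2,x3},{x2,x4},{x2,x5},{x1,x2,x4},{x1,x2,x5},{x2,x3,x6},{x2,x4,x6}} U125={{x2,x4},{x1,x2,x4},{x2,x4,x6}} U126={{x1,x2},{x1,x5},{x1,x2,x4},{x1,x2,x5}} U134={{x3,x6},{x4,x6},{x2,x3,x6},{x2,x4,x6}} U135={{x4,x6},{x2,x4,x6}} U145={{x1,x4},{x2,x4},{x4,x6},{x1,x2,x4},{x2,x4,x6}} U146={{x1,x4},{x1,x5},{x1,x2,x4},{x1,x2,x5}} U156={{x1,x4},{x1,x2,x4}} U234={{x2,x3,x6},{x2,x4,x6}} U235={{x2,x4,x6}} U245={{x2,x4},{x1,x2,x4},{x2,x4,x6}} U246={{x1,x5},{x1,x2,x4},{x1,x2,x5}} U256={{x1,x2,x4}} U345={{x4,x6},{x2,x4,x6}} U456={{x1,x4},{x1,x2,x4}}
  U1234={{x2,x3,x6},{x2,x4,x6}} U1235={{x2,x4,x6}} U1245={{x2,x4},{x1,x2,x4},{x2,x4,x6}} U1246={{x1,x5},{x1,x2,x4},{x1,x2,x5}} U1256={{x1,x2,x4}} U1345={{x4,x6},{x2,x4,x6}} U1456={{x1,x4},{x1,x2,x4}} U2345={{x2,x4,x6}} U2456={{x1,x2,x4}}
  U12345={{x2,x4,x6}} U12456={{x1,x2,x4}}
components per intersection:
  U1: {{x1},{x2},{x6},{x1,x2},{x1,x4},{x1,x5},{x2,x3},{x2,x4},{x2,x5},{x2,x6},{x3,x6},{x4,x6},{x1,x2,x4},{x1,x2,x5},{x2,x3,x6},{x2,x4,x6}}
  U2: {{x2},{x5},{x1,x2},{x1,x5},{x2,x3},{x2,x4},{x2,x5},{x2,x6},{x3,x5},{x1,x2,x4},{x1,x2,x5},{x2,x3,x6},{x2,x4,x6}} {{x7}}
  U3: {{x6},{x2,x6},{x3,x6},{x4,x6},{x2,x3,x6},{x2,x4,x6}}
  U4: {{x3},{x5},{x1,x5},{x2,x3},{x2,x5},{x3,x5},{x3,x6},{x1,x2,x5},{x2,x3,x6}} {{x4},{x1,x4},{x2,x4},{x4,x6},{x1,x2,x4},{x2,x4,x6}}
  U5: {{x4},{x1,x4},{x2,x4},{x4,x6},{x1,x2,x4},{x2,x4,x6}}
  U6: {{x1},{x1,x2},{x1,x4},{x1,x5},{x1,x2,x4},{x1,x2,x5}} {{x7}}
  U12: {{x2},{x1,x2},{x1,x5},{x2,x3},{x2,x4},{x2,x5},{x2,x6},{x1,x2,x4},{x1,x2,x5},{x2,x3,x6},{x2,x4,x6}}
  U13: {{x6},{x2,x6},{x3,x6},{x4,x6},{x2,x3,x6},{x2,x4,x6}}
  U14: {{x1,x4},{x2,x4},{x4,x6},{x1,x2,x4},{x2,x4,x6}} {{x1,x5},{x2,x5},{x1,x2,x5}} {{x2,x3},{x3,x6},{x2,x3,x6}}
  U15: {{x1,x4},{x2,x4},{x4,x6},{x1,x2,x4},{x2,x4,x6}}
  U16: {{x1},{x1,x2},{x1,x4},{x1,x5},{x1,x2,x4},{x1,x2,x5}}
  U23: {{x2,x6},{x2,x3,x6},{x2,x4,x6}}
  U24: {{x5},{x1,x5},{x2,x5},{x3,x5},{x1,x2,x5}} {{x2,x3},{x2,x3,x6}} {{x2,x4},{x1,x2,x4},{x2,x4,x6}}
  U25: {{x2,x4},{x1,x2,x4},{x2,x4,x6}}
  U26: {{x7}} {{x1,x2},{x1,x5},{x1,x2,x4},{x1,x2,x5}}
  U34: {{x3,x6},{x2,x3,x6}} {{x4,x6},{x2,x4,x6}}
  U35: {{x4,x6},{x2,x4,x6}}
  U45: {{x4},{x1,x4},{x2,x4},{x4,x6},{x1,x2,x4},{x2,x4,x6}}
  U46: {{x1,x4},{x1,x2,x4}} {{x1,x5},{x1,x2,x5}}
  U56: {{x1,x4},{x1,x2,x4}}
  U123: {{x2,x6},{x2,x3,x6},{x2,x4,x6}}
  U124: {{x1,x5},{x2,x5},{x1,x2,x5}} {{x2,x3},{x2,x3,x6}} {{x2,x4},{x1,x2,x4},{x2,x4,x6}}
  U125: {{x2,x4},{x1,x2,x4},{x2,x4,x6}}
  U126: {{x1,x2},{x1,x5},{x1,x2,x4},{x1,x2,x5}}
  U134: {{x3,x6},{x2,x3,x6}} {{x4,x6},{x2,x4,x6}}
  U135: {{x4,x6},{x2,x4,x6}}
  U145: {{x1,x4},{x2,x4},{x4,x6},{x1,x2,x4},{x2,x4,x6}}
  U146: {{x1,x4},{x1,x2,x4}} {{x1,x5},{x1,x2,x5}}
  U156: {{x1,x4},{x1,x2,x4}}
  U234: {{x2,x3,x6}} {{x2,x4,x6}}
  U235: {{x2,x4,x6}}
  U245: {{x2,x4},{x1,x2,x4},{x2,x4,x6}}
  U246: {{x1,x5},{x1,x2,x5}} {{x1,x2,x4}}
  U256: {{x1,x2,x4}}
  U345: {{x4,x6},{x2,x4,x6}}
  U456: {{x1,x4},{x1,x2,x4}}
  U1234: {{x2,x3,x6}} {{x2,x4,x6}}
  U1235: {{x2,x4,x6}}
  U1245: {{x2,x4},{x1,x2,x4},{x2,x4,x6}}
  U1246: {{x1,x5},{x1,x2,x5}} {{x1,x2,x4}}
  U1256: {{x1,x2,x4}}
  U1345: {{x4,x6},{x2,x4,x6}}
  U1456: {{x1,x4},{x1,x2,x4}}
  U2345: {{x2,x4,x6}}
  U2456: {{x1,x2,x4}}
  U12345: {{x2,x4,x6}}
  U12456: {{x1,x2,x4}}
C dims 9,21,22,11; δ0: rk 7, SNF 1^7; δ1: rk 13, SNF 1^13; δ2: rk 9, SNF 1^9
degree 0: 9−7−0 = 2 → Ȟ^0 ≅ Z^2
degree 1: 21−13−7 = 1 → Ȟ^1 ≅ Z
degree 2: 22−9−13 = 0 → Ȟ^2 ≅ 0

Ȟ^0(U;F) ≅ Z^2, Ȟ^1(U;F) ≅ Z and Ȟ^2(U;F) ≅ 0
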